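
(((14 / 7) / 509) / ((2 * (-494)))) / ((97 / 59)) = -59 / 24390262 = -0.00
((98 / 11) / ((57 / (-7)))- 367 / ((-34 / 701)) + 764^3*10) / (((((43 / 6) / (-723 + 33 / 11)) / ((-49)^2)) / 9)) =-34397428829427946800 / 3553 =-9681235246109751.42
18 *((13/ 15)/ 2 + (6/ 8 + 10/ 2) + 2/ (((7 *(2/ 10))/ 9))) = 342.73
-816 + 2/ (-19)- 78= -16988/ 19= -894.11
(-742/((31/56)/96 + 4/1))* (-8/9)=10637312/64605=164.65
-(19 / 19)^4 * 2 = -2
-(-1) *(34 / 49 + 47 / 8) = 2575 / 392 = 6.57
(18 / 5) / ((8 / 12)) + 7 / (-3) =46 / 15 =3.07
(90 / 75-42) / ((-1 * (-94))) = -102 / 235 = -0.43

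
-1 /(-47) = 0.02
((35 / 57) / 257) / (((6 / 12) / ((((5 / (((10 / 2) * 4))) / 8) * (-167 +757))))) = 10325 / 117192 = 0.09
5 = 5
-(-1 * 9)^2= -81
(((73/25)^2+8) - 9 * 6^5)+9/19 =-830858124/11875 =-69967.00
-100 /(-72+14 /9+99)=-3.50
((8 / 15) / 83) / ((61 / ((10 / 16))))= 1 / 15189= 0.00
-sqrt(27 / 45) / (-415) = 0.00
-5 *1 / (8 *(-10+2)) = 5 / 64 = 0.08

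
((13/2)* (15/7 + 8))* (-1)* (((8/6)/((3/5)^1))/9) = -9230/567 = -16.28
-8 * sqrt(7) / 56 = -sqrt(7) / 7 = -0.38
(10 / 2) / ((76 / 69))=345 / 76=4.54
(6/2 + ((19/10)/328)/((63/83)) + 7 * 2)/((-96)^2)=3514457/1904394240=0.00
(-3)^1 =-3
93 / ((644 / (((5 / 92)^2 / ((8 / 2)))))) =2325 / 21803264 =0.00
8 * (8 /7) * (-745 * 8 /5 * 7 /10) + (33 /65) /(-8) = -3967009 /520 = -7628.86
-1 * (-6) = 6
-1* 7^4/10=-2401/10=-240.10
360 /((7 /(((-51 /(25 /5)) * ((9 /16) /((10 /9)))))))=-37179 /140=-265.56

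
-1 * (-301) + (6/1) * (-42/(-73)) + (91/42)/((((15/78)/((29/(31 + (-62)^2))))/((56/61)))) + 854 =299862904663/258830625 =1158.53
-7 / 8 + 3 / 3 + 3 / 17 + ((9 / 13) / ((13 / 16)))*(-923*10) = -13904107 / 1768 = -7864.31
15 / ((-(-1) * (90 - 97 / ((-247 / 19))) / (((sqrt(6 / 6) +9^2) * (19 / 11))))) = 303810 / 13937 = 21.80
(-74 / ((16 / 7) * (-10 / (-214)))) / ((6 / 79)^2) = -172956833 / 1440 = -120108.91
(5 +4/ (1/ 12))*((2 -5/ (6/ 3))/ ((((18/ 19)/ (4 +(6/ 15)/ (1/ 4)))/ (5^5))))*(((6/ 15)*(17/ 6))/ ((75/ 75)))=-14979125/ 27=-554782.41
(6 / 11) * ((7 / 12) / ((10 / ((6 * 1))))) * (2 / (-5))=-21 / 275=-0.08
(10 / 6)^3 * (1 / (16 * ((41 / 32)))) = 250 / 1107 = 0.23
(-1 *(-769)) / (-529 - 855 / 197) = -151493 / 105068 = -1.44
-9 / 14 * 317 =-203.79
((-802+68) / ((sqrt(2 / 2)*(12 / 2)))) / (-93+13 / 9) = 1101 / 824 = 1.34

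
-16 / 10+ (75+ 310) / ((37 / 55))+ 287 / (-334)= 35210291 / 61790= 569.84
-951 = -951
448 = 448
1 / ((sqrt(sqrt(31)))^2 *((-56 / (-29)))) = 29 *sqrt(31) / 1736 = 0.09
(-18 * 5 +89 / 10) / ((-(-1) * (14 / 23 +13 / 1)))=-18653 / 3130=-5.96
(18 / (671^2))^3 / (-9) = -0.00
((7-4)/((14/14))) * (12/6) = 6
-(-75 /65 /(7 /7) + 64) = -817 /13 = -62.85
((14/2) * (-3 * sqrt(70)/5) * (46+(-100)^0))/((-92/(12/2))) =2961 * sqrt(70)/230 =107.71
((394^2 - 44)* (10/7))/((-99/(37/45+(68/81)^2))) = -15548065712/4546773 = -3419.58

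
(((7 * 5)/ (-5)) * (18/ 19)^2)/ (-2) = 1134/ 361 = 3.14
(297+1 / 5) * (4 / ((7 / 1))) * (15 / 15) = 5944 / 35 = 169.83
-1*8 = -8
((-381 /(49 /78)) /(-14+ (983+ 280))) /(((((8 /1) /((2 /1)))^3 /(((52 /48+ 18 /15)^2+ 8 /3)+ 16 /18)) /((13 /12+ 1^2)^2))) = -0.29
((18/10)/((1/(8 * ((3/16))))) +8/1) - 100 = -893/10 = -89.30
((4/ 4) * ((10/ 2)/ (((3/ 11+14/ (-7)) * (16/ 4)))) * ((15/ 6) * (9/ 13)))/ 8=-2475/ 15808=-0.16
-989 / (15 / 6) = -1978 / 5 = -395.60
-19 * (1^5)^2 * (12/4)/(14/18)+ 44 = -205/7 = -29.29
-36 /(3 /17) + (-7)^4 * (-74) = -177878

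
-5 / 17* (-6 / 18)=5 / 51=0.10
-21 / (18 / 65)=-75.83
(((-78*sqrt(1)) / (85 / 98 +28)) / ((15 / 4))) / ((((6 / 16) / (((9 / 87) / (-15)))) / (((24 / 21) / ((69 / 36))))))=372736 / 47173575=0.01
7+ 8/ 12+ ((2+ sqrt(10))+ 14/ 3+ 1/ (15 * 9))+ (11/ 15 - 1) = sqrt(10)+ 380/ 27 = 17.24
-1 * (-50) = 50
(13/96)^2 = 169/9216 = 0.02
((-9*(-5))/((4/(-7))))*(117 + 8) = -39375/4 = -9843.75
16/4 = 4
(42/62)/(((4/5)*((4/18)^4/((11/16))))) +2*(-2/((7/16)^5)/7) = 758394841619/3734649856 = 203.07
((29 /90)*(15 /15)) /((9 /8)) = 116 /405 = 0.29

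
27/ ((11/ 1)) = 27/ 11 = 2.45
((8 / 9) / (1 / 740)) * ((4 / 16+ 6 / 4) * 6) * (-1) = -20720 / 3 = -6906.67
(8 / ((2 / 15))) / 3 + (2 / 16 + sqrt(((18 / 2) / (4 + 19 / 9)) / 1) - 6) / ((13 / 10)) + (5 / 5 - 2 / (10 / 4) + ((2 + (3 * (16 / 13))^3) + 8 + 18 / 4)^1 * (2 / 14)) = 18 * sqrt(55) / 143 + 7672061 / 307580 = 25.88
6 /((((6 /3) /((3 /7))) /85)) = 765 /7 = 109.29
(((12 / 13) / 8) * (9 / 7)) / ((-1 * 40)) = -27 / 7280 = -0.00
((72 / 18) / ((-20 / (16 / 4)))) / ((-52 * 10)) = 1 / 650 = 0.00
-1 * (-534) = 534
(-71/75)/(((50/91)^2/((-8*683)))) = 803141066/46875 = 17133.68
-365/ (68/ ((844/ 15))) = -15403/ 51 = -302.02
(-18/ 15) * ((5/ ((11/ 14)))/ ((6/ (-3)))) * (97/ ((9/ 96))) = 43456/ 11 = 3950.55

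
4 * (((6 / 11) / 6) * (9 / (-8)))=-9 / 22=-0.41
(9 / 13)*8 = 72 / 13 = 5.54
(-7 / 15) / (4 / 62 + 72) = -217 / 33510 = -0.01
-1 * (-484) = 484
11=11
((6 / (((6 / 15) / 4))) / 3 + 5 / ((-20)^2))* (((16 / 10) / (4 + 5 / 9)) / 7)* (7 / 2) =14409 / 4100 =3.51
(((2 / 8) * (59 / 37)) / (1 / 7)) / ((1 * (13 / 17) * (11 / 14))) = 49147 / 10582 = 4.64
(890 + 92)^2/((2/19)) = 9161078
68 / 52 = 17 / 13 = 1.31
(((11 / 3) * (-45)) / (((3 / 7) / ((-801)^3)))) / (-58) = -197860124385 / 58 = -3411381454.91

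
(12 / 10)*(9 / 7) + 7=299 / 35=8.54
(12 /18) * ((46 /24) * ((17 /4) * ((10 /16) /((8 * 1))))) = 1955 /4608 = 0.42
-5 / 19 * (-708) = 3540 / 19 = 186.32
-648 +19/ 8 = -5165/ 8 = -645.62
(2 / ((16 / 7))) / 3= 7 / 24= 0.29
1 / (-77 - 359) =-1 / 436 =-0.00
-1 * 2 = -2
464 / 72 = 6.44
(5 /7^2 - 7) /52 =-0.13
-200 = -200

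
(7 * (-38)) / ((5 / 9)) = -2394 / 5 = -478.80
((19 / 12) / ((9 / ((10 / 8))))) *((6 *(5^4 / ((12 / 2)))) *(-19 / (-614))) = 1128125 / 265248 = 4.25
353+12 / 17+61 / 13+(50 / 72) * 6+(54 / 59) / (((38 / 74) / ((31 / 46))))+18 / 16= 364.89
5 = 5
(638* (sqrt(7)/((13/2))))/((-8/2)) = -319* sqrt(7)/13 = -64.92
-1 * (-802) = 802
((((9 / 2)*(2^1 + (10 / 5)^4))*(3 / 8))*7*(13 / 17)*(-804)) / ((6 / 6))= -4444713 / 34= -130726.85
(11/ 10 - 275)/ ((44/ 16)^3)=-7968/ 605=-13.17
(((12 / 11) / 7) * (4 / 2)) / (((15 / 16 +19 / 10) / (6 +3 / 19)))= 224640 / 332101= 0.68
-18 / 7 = -2.57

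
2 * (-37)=-74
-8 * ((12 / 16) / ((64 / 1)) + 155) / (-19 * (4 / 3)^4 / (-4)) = -3214323 / 38912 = -82.60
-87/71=-1.23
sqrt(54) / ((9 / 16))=16 * sqrt(6) / 3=13.06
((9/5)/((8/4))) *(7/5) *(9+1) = 12.60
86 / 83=1.04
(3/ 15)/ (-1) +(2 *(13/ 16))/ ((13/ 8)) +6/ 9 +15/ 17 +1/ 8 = 5047/ 2040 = 2.47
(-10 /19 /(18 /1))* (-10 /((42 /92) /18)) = 4600 /399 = 11.53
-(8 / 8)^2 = -1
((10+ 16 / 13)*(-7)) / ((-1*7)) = 146 / 13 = 11.23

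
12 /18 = 2 /3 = 0.67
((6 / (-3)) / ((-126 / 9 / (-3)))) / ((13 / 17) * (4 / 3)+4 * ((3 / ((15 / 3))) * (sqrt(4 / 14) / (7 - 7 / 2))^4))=-12857355 / 30627908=-0.42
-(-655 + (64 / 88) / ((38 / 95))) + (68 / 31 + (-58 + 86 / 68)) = 6940633 / 11594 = 598.64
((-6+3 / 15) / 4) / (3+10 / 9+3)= -261 / 1280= -0.20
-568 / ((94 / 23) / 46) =-300472 / 47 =-6393.02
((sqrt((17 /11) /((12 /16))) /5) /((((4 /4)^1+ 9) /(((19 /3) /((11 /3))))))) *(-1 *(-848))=16112 *sqrt(561) /9075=42.05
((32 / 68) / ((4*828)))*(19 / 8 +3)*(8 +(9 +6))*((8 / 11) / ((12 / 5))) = 215 / 40392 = 0.01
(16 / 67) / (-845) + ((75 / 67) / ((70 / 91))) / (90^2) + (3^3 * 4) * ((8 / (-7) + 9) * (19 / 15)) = 92009783347 / 85601880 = 1074.86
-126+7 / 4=-497 / 4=-124.25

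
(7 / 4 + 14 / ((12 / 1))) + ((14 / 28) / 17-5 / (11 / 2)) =4571 / 2244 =2.04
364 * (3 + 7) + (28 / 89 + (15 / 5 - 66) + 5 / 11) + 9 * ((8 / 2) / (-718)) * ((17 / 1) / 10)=6287081833 / 1757305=3577.68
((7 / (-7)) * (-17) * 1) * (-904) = -15368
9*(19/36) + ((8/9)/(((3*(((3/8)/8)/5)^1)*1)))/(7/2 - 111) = 62081/13932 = 4.46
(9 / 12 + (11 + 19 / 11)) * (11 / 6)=24.71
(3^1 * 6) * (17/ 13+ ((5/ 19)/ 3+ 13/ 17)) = 163266/ 4199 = 38.88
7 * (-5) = -35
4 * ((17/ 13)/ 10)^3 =4913/ 549250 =0.01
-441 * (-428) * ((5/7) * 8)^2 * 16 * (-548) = -54038937600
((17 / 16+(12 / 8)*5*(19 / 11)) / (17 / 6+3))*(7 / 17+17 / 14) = 2864187 / 733040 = 3.91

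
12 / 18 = 2 / 3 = 0.67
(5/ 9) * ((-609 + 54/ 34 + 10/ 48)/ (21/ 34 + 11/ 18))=-1238695/ 4512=-274.53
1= 1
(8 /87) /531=8 /46197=0.00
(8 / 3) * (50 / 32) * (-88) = -1100 / 3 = -366.67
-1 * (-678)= 678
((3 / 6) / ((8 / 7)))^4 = 2401 / 65536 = 0.04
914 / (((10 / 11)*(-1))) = -5027 / 5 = -1005.40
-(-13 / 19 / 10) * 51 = 663 / 190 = 3.49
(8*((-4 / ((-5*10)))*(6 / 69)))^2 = 1024 / 330625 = 0.00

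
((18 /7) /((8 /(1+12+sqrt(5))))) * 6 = 27 * sqrt(5) /14+351 /14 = 29.38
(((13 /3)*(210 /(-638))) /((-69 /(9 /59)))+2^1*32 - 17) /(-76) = -10173433 /16449554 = -0.62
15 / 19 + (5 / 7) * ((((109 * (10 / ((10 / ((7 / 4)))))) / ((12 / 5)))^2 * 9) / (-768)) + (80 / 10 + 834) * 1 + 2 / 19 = 790.02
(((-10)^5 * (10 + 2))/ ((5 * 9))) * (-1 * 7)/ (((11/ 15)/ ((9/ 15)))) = 1680000/ 11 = 152727.27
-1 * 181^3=-5929741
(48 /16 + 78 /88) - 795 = -34809 /44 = -791.11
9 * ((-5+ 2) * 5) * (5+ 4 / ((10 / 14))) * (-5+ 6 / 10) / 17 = 31482 / 85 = 370.38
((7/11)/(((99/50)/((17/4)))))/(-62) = -0.02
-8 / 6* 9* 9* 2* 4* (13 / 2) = -5616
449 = 449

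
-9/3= -3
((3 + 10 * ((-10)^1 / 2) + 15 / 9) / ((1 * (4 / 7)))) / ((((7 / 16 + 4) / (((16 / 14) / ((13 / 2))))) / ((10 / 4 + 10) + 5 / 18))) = -1000960 / 24921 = -40.17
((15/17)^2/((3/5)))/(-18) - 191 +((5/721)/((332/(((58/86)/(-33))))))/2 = -12504305533623/65442868568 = -191.07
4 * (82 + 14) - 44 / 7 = 2644 / 7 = 377.71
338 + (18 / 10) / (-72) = 337.98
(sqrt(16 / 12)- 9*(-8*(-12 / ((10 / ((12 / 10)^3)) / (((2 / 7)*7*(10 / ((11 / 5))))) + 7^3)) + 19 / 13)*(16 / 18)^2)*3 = -215021120 / 5789589 + 2*sqrt(3) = -33.68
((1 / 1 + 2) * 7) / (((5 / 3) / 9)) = 567 / 5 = 113.40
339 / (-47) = -339 / 47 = -7.21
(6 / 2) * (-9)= -27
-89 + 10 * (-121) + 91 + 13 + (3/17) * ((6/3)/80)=-812597/680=-1195.00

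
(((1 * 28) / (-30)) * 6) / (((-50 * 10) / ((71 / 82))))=497 / 51250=0.01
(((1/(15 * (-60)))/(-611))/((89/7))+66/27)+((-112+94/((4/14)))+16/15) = 10792056347/48941100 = 220.51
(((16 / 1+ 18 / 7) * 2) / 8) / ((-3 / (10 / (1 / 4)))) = -1300 / 21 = -61.90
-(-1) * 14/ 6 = 7/ 3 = 2.33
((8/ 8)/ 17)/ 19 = 1/ 323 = 0.00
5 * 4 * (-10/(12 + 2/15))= -1500/91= -16.48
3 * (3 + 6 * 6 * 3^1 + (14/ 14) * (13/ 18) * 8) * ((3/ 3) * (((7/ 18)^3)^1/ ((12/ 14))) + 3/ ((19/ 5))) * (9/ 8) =599594449/ 1772928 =338.19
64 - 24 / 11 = 680 / 11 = 61.82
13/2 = 6.50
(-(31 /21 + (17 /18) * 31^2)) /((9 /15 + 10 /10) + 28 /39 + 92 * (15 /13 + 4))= -7445425 /3902304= -1.91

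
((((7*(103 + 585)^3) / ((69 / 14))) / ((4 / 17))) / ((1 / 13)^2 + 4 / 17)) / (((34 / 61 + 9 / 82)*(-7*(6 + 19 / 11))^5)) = -2015284903867609088 / 76390042685315625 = -26.38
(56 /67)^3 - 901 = -270811847 /300763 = -900.42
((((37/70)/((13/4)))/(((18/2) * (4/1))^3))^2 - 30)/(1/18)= -3379862723326631/6259005043200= -540.00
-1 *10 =-10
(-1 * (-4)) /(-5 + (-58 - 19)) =-0.05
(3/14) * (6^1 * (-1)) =-9/7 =-1.29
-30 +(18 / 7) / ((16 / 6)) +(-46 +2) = -2045 / 28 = -73.04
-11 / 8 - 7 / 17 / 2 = -215 / 136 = -1.58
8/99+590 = 590.08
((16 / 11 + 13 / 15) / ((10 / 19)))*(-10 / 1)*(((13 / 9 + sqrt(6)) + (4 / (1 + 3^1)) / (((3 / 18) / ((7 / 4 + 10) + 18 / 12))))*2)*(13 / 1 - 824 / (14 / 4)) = 7553526*sqrt(6) / 385 + 1834247897 / 1155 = 1636151.30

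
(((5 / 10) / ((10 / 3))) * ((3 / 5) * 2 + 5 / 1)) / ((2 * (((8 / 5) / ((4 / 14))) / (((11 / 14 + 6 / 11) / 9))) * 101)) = 1271 / 10452288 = 0.00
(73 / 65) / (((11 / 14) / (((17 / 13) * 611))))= 816578 / 715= 1142.07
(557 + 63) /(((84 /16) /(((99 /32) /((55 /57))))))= 5301 /14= 378.64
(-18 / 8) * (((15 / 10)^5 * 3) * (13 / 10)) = -85293 / 1280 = -66.64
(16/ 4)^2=16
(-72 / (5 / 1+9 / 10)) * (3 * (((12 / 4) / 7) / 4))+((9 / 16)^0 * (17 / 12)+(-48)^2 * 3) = 34243453 / 4956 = 6909.49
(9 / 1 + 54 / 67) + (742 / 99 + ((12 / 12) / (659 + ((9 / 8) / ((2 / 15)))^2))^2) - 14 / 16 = 30456717366213929 / 1854186222039624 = 16.43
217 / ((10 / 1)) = 217 / 10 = 21.70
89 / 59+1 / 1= 148 / 59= 2.51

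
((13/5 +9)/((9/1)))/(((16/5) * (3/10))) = 145/108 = 1.34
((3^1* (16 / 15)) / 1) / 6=8 / 15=0.53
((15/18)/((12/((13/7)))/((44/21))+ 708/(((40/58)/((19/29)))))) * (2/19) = 3575/27537498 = 0.00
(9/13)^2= 81/169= 0.48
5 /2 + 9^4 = 13127 /2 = 6563.50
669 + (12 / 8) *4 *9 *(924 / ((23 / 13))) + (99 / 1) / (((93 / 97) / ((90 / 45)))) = 20732331 / 713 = 29077.60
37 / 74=1 / 2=0.50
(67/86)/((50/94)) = 3149/2150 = 1.46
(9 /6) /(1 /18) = 27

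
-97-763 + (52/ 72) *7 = -15389/ 18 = -854.94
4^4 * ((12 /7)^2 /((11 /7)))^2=5308416 /5929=895.33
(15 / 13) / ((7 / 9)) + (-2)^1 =-47 / 91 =-0.52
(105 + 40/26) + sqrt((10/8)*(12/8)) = sqrt(30)/4 + 1385/13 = 107.91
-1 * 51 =-51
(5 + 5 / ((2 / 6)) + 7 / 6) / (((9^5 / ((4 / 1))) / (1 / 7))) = 254 / 1240029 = 0.00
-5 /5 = -1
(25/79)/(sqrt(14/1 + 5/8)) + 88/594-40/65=-164/351 + 50*sqrt(26)/3081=-0.38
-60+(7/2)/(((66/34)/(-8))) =-2456/33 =-74.42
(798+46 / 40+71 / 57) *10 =8003.96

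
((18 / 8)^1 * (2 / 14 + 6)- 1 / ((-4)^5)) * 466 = 23085407 / 3584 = 6441.24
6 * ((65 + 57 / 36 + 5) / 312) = 859 / 624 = 1.38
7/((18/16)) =56/9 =6.22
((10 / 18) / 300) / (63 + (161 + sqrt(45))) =56 / 6767685 - sqrt(5) / 9023580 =0.00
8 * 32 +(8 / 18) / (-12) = 6911 / 27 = 255.96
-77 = -77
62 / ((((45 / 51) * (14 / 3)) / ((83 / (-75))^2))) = 3630503 / 196875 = 18.44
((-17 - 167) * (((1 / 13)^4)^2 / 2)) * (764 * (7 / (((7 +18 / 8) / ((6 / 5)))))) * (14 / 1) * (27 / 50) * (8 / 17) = -17854276608 / 64136827938625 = -0.00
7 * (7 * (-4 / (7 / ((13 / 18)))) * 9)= -182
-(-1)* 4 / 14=2 / 7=0.29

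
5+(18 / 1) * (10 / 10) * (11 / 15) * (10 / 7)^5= 1404035 / 16807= 83.54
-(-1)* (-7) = -7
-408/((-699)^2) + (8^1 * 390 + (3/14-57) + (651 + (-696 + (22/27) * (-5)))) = 61853883569/20521242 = 3014.14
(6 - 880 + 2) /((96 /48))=-436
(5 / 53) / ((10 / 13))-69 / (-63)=2711 / 2226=1.22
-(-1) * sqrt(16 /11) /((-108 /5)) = -5 * sqrt(11) /297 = -0.06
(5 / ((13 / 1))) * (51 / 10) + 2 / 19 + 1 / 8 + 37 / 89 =458571 / 175864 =2.61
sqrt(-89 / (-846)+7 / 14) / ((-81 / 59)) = -944 * sqrt(47) / 11421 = -0.57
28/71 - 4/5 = -0.41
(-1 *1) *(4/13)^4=-256/28561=-0.01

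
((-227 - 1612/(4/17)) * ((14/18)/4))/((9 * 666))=-24773/107892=-0.23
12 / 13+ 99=1299 / 13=99.92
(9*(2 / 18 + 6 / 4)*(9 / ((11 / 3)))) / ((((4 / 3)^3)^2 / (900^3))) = 6501848484375 / 1408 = 4617790116.74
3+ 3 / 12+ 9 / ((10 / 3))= 119 / 20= 5.95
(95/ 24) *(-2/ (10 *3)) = -19/ 72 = -0.26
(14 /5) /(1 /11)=154 /5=30.80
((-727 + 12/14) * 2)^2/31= 103347556/1519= 68036.57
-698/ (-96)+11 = 18.27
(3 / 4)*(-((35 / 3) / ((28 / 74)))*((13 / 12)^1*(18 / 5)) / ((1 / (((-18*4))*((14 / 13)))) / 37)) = 258741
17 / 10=1.70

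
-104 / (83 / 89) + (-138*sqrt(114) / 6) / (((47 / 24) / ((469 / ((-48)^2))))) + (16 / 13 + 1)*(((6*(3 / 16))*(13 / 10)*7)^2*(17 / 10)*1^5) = 1518913643 / 5312000 - 10787*sqrt(114) / 4512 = 260.41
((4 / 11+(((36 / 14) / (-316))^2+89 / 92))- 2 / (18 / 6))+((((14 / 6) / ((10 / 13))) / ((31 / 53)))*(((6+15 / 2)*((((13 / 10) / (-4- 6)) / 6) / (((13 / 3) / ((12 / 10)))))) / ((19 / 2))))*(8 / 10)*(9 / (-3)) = 658397158265053 / 854451370368750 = 0.77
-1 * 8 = -8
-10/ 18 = -5/ 9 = -0.56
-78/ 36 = -13/ 6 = -2.17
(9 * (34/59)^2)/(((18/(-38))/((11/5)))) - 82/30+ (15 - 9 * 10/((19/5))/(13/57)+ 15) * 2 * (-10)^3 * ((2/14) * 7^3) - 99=4912308721366/678795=7236807.46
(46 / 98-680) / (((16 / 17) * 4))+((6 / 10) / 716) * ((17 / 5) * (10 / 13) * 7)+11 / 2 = -6384739859 / 36487360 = -174.98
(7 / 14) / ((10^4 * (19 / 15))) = 3 / 76000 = 0.00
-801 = -801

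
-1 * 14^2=-196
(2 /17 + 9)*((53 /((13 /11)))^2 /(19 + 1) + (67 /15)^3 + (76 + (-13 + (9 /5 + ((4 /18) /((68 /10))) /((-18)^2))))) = 4130552724401 /1780254450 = 2320.20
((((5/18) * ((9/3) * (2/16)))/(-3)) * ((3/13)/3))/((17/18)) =-5/1768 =-0.00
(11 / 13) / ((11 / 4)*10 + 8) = 22 / 923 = 0.02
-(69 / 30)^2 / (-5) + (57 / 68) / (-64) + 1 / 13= 7933551 / 7072000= 1.12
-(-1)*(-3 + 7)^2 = 16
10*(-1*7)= -70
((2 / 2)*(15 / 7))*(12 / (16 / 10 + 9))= 900 / 371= 2.43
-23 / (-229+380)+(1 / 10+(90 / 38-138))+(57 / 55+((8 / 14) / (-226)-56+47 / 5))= -45245759199 / 249631690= -181.25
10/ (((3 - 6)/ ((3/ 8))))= -5/ 4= -1.25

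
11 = 11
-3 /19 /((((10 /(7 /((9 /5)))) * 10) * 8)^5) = -16807 /39214330675200000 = -0.00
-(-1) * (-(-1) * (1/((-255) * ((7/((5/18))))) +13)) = 13.00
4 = 4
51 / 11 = 4.64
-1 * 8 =-8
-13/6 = -2.17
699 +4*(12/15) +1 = 3516/5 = 703.20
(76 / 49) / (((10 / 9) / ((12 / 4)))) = 1026 / 245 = 4.19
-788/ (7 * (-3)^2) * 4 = -3152/ 63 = -50.03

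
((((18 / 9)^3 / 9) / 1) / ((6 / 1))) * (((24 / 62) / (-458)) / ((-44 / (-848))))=-1696 / 702801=-0.00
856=856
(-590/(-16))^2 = 87025/64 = 1359.77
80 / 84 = 20 / 21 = 0.95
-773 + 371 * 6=1453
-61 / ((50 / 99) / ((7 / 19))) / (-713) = 42273 / 677350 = 0.06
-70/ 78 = -35/ 39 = -0.90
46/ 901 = 0.05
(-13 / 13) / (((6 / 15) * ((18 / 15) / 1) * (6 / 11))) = -3.82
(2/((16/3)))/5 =3/40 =0.08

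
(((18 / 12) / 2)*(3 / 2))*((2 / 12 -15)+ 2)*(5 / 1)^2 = -5775 / 16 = -360.94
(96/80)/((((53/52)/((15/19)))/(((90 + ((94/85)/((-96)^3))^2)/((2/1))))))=1654211821436956717/39548701428940800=41.83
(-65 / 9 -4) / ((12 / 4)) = -3.74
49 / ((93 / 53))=2597 / 93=27.92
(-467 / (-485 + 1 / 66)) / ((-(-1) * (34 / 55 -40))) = -0.02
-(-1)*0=0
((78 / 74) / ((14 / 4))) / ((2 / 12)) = 468 / 259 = 1.81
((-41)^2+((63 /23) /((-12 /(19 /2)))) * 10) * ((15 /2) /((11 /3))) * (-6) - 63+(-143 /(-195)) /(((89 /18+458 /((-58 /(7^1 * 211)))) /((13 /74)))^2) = -5240516414429275457650299 /256544451908603870660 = -20427.32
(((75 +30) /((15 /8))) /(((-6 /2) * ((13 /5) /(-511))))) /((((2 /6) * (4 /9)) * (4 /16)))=99055.38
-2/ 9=-0.22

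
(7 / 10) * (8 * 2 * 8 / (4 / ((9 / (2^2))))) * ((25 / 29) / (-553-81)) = -0.07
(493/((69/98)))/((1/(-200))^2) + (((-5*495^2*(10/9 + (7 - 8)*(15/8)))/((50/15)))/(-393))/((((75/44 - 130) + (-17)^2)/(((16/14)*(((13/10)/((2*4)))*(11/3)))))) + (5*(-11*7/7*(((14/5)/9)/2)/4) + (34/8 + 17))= 100247464159660087/3579227064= 28008132.03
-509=-509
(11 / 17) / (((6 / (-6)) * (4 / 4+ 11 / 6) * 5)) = -66 / 1445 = -0.05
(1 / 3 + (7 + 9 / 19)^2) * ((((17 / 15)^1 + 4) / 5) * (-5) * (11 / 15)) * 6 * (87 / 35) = -3154.69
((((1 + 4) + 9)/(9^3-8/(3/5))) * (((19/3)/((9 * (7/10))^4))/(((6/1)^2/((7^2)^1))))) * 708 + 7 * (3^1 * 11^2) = 39562651873/15569253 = 2541.08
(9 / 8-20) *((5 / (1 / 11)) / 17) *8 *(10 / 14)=-41525 / 119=-348.95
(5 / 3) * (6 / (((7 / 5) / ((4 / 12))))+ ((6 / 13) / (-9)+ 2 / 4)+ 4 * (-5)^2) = 169.80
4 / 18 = 2 / 9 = 0.22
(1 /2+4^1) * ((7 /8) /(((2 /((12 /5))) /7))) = 1323 /40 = 33.08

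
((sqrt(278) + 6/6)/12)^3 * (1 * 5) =4175/1728 + 1405 * sqrt(278)/1728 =15.97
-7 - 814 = -821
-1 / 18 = -0.06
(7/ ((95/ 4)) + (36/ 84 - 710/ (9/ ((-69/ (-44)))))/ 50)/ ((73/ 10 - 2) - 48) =952823/ 18741030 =0.05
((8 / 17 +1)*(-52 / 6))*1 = -12.75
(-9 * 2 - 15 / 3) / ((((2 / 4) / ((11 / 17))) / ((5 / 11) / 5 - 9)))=4508 / 17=265.18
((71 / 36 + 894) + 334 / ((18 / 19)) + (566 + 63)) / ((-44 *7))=-6.10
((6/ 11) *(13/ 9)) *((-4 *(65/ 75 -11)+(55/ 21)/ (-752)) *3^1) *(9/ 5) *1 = 124809243/ 723800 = 172.44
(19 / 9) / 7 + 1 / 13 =310 / 819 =0.38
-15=-15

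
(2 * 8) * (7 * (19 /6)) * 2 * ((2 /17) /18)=4.64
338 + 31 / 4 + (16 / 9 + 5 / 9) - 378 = -359 / 12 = -29.92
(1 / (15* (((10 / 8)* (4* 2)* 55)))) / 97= 0.00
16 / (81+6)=16 / 87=0.18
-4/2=-2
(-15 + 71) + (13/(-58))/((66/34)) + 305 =690733/1914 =360.88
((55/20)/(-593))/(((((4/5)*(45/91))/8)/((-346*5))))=865865/5337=162.24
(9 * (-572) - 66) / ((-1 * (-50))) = -2607 / 25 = -104.28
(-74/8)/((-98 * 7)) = 37/2744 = 0.01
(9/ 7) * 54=486/ 7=69.43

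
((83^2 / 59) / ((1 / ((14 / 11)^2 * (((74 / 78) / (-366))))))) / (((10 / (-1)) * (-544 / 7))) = -87428299 / 138586836960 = -0.00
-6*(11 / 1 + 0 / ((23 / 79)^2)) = -66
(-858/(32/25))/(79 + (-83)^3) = 0.00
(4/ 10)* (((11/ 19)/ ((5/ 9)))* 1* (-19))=-198/ 25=-7.92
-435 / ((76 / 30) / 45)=-293625 / 38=-7726.97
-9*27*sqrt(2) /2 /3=-81*sqrt(2) /2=-57.28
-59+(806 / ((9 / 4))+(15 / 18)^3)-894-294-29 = -198115 / 216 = -917.20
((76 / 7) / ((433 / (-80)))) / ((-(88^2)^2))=95 / 2840119744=0.00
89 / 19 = 4.68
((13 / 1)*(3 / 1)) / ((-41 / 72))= -2808 / 41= -68.49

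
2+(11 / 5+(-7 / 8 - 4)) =-27 / 40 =-0.68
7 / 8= 0.88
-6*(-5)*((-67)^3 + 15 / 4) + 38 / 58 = -523321057 / 58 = -9022776.84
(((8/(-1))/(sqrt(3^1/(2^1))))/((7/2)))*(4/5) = -64*sqrt(6)/105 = -1.49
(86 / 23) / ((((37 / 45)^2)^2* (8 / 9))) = 1586941875 / 172422812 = 9.20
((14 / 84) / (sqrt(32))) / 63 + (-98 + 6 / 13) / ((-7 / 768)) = sqrt(2) / 3024 + 973824 / 91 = 10701.36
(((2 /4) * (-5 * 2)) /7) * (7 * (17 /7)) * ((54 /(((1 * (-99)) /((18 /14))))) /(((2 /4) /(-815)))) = -7481700 /539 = -13880.71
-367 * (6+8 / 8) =-2569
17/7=2.43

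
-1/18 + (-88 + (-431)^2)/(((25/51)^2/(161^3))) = 3224680693915.01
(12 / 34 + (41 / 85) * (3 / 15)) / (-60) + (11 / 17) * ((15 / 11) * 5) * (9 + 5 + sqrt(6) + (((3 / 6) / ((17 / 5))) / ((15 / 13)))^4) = 75 * sqrt(6) / 17 + 4735155662729 / 76672278000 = 72.56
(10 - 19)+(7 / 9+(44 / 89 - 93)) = -80683 / 801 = -100.73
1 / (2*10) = 1 / 20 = 0.05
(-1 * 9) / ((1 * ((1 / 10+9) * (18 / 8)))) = -40 / 91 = -0.44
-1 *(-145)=145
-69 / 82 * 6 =-207 / 41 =-5.05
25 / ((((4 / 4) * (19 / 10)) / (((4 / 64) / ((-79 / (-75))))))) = 9375 / 12008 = 0.78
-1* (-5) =5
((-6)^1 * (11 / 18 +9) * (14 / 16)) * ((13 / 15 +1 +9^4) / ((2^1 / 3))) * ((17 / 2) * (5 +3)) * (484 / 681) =-245224170961 / 10215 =-24006282.03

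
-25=-25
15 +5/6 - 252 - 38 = -1645/6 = -274.17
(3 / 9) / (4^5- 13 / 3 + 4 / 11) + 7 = 235638 / 33661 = 7.00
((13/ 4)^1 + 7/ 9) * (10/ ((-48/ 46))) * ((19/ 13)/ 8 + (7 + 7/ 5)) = -14884105/ 44928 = -331.29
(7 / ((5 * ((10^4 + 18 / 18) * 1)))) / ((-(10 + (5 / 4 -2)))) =-28 / 1850185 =-0.00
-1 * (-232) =232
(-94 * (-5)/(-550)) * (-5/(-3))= -47/33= -1.42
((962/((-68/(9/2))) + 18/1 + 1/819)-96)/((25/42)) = -7889359/33150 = -237.99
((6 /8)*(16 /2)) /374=3 /187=0.02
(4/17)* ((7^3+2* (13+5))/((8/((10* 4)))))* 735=5571300/17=327723.53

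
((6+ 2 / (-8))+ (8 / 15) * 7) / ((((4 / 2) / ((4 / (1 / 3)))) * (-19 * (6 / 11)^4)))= -8330729 / 246240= -33.83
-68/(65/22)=-1496/65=-23.02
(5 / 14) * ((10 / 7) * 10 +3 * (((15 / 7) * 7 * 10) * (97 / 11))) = 766625 / 539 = 1422.31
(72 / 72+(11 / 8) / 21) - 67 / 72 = 17 / 126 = 0.13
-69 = -69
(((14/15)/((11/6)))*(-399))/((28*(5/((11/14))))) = -57/50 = -1.14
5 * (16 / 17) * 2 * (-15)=-2400 / 17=-141.18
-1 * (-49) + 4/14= 345/7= 49.29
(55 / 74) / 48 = 55 / 3552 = 0.02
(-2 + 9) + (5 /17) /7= 838 /119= 7.04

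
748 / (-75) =-748 / 75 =-9.97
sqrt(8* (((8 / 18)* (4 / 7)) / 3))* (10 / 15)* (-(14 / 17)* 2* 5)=-320* sqrt(42) / 459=-4.52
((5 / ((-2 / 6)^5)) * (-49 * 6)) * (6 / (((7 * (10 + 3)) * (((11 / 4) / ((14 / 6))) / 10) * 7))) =4082400 / 143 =28548.25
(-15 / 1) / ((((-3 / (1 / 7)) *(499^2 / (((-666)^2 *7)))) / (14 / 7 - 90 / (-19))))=60.00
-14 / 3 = -4.67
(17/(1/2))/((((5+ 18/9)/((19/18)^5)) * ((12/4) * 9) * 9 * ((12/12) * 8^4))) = 42093683/6582589784064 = 0.00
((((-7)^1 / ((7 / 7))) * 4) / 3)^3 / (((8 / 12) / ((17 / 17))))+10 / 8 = -43859 / 36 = -1218.31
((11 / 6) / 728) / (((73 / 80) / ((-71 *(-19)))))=74195 / 19929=3.72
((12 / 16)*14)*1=10.50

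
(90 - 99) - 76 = -85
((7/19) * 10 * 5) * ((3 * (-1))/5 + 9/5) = 420/19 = 22.11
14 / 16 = 7 / 8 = 0.88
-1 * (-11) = 11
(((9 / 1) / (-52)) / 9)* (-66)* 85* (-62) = -86955 / 13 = -6688.85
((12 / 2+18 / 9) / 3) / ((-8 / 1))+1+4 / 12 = 1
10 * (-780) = -7800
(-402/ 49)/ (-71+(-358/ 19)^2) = -145122/ 5024117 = -0.03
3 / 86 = 0.03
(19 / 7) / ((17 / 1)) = 19 / 119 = 0.16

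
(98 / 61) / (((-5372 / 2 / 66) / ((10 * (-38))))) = 1228920 / 81923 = 15.00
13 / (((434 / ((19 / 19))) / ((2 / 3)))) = 13 / 651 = 0.02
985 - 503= 482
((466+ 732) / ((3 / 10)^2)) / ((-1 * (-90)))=11980 / 81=147.90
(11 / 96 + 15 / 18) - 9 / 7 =-227 / 672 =-0.34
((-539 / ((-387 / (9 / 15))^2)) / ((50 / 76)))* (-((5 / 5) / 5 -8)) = -266266 / 17334375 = -0.02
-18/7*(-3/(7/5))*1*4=1080/49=22.04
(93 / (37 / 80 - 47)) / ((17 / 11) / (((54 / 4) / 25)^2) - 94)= 0.02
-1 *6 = -6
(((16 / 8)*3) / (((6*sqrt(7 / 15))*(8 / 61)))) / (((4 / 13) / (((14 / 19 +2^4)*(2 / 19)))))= 126087*sqrt(105) / 20216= 63.91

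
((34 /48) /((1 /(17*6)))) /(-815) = -289 /3260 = -0.09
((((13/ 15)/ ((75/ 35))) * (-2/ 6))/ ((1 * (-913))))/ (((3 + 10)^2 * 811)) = 0.00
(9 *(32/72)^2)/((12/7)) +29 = 811/27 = 30.04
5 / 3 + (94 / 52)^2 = 10007 / 2028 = 4.93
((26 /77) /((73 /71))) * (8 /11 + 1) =35074 /61831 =0.57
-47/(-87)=0.54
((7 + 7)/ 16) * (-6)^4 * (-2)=-2268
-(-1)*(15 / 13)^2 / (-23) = -225 / 3887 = -0.06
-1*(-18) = 18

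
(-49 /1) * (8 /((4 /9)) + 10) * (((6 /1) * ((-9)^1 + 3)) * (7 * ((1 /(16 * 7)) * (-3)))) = -9261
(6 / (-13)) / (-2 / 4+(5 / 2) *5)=-1 / 26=-0.04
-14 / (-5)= 14 / 5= 2.80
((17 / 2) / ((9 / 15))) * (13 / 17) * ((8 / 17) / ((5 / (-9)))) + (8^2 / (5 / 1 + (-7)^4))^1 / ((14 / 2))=-1313132 / 143157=-9.17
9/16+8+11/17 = 2505/272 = 9.21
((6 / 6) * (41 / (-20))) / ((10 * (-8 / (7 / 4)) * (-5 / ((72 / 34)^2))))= -23247 / 578000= -0.04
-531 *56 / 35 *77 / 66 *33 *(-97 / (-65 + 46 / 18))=-71388702 / 1405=-50810.46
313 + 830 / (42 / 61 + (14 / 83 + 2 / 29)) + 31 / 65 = 5346083693 / 4419545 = 1209.65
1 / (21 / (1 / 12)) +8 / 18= 113 / 252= 0.45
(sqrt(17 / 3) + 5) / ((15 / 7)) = 7* sqrt(51) / 45 + 7 / 3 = 3.44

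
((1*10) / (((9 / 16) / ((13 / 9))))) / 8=260 / 81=3.21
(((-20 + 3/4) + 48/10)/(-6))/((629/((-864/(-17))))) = 36/185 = 0.19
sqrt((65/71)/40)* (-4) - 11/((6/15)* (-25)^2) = -0.65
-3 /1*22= -66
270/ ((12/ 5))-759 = -1293/ 2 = -646.50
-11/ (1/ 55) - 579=-1184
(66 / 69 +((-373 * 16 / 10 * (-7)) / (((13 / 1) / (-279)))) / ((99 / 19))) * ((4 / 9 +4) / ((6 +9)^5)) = -83838224 / 832528125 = -0.10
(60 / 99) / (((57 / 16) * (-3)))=-320 / 5643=-0.06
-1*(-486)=486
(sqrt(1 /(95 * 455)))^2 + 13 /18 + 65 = 51135193 /778050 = 65.72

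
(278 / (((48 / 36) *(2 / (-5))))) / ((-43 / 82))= 85485 / 86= 994.01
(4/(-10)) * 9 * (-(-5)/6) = -3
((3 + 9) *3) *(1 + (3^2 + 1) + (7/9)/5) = 2008/5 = 401.60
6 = 6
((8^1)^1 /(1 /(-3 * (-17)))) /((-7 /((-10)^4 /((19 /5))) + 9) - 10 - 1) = -20400000 /100133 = -203.73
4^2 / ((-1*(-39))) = 16 / 39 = 0.41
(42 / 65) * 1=42 / 65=0.65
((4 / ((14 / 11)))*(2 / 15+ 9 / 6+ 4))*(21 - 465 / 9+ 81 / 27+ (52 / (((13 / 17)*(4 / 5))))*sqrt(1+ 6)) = -154297 / 315+ 31603*sqrt(7) / 21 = 3491.77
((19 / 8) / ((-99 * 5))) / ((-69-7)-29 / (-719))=0.00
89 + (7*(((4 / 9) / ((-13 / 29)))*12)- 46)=-40.28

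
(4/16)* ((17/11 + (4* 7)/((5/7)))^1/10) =2241/2200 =1.02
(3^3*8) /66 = 36 /11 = 3.27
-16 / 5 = -3.20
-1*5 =-5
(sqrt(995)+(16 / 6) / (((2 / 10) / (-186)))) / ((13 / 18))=-3390.17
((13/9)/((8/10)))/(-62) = -65/2232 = -0.03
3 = 3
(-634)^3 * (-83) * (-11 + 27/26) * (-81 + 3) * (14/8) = 28761063007362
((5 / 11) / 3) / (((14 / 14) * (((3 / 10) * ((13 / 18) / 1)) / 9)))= 6.29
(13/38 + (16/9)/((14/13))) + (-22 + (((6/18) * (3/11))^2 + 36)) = 4635121/289674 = 16.00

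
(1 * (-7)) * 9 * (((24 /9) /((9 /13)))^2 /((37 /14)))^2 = -160504594432 /80838081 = -1985.51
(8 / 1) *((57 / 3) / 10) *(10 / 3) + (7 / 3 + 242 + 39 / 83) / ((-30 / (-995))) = 6102970 / 747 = 8169.97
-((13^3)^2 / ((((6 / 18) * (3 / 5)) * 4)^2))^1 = -120670225 / 16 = -7541889.06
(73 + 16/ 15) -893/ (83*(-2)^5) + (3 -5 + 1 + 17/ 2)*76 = 25673011/ 39840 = 644.40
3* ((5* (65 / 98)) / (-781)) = -975 / 76538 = -0.01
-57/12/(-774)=19/3096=0.01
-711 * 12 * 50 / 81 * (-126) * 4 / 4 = 663600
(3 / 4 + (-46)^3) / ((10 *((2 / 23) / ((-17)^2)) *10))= -2587949627 / 800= -3234937.03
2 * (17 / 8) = 17 / 4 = 4.25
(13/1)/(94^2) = 13/8836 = 0.00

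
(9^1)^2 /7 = 81 /7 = 11.57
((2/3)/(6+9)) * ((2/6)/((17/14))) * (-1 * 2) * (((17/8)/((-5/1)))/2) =7/1350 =0.01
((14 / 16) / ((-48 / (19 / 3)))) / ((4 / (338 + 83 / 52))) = -2348647 / 239616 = -9.80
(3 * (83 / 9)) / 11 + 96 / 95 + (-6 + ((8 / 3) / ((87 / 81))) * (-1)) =-450673 / 90915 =-4.96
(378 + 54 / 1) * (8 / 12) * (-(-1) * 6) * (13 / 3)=7488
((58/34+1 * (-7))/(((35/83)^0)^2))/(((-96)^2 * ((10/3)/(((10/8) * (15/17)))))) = -225/1183744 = -0.00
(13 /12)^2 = 169 /144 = 1.17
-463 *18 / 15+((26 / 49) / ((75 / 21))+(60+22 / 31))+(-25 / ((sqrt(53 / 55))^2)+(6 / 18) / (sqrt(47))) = -149709997 / 287525+sqrt(47) / 141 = -520.64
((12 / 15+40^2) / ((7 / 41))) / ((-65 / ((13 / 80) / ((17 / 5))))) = -82041 / 11900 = -6.89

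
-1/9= -0.11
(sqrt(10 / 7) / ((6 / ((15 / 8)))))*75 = 375*sqrt(70) / 112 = 28.01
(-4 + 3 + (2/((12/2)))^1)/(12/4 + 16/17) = -34/201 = -0.17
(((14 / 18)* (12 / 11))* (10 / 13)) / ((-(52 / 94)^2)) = -154630 / 72501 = -2.13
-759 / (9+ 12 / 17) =-391 / 5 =-78.20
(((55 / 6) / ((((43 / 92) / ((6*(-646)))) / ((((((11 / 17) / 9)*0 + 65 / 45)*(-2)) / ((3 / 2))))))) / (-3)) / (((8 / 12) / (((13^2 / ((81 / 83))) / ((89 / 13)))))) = -15497603023760 / 8369649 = -1851643.12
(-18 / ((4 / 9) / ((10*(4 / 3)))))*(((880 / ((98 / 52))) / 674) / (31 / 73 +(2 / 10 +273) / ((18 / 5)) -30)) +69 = 7652722179 / 125614391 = 60.92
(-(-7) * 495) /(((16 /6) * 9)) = 1155 /8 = 144.38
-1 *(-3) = 3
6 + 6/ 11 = 72/ 11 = 6.55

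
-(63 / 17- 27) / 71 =396 / 1207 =0.33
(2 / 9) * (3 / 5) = 2 / 15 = 0.13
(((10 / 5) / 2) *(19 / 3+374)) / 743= 1141 / 2229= 0.51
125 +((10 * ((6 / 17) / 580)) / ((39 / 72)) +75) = 1281872 / 6409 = 200.01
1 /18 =0.06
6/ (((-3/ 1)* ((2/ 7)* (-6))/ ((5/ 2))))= 35/ 12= 2.92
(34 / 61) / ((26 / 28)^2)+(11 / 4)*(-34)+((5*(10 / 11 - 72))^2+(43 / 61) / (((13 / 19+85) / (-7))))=23308390727509 / 184613572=126255.02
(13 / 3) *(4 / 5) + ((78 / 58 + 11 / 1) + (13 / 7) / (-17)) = 812827 / 51765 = 15.70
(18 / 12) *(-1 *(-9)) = 27 / 2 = 13.50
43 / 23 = 1.87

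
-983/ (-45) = 983/ 45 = 21.84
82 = 82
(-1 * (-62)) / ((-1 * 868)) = -1 / 14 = -0.07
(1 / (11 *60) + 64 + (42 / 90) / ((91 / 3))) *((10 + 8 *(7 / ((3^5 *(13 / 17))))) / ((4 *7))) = 1787418163 / 75891816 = 23.55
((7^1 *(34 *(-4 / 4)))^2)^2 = 3208542736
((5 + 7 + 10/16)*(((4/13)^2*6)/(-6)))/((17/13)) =-0.91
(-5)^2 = 25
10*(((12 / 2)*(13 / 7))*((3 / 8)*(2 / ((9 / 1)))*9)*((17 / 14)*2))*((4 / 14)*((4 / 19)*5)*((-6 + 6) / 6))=0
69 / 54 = 23 / 18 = 1.28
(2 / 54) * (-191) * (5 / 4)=-955 / 108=-8.84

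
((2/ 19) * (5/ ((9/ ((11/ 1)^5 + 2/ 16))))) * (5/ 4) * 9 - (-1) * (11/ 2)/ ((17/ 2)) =28819851/ 272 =105955.33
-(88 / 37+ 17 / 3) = -893 / 111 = -8.05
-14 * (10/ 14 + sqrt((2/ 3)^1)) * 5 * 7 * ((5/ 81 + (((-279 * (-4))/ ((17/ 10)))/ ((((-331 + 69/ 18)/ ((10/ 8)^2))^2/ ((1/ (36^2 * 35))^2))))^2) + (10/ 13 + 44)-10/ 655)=-8322859249837735687034414500004935 * sqrt(6)/ 1137018728490929477786026377216-41614296249188678435172072500024675/ 2653043699812168781500728213504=-33615.50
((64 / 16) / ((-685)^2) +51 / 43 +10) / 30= 225697397 / 605300250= 0.37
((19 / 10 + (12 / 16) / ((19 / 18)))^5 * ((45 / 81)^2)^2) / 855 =938120019968 / 69450305679225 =0.01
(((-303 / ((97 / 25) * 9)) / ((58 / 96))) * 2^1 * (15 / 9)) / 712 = -50500 / 751071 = -0.07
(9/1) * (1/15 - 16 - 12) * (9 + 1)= -2514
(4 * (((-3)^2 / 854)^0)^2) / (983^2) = 4 / 966289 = 0.00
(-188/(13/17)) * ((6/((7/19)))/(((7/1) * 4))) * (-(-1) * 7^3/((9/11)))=-59945.49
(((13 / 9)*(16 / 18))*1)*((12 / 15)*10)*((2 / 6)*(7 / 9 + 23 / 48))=9412 / 2187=4.30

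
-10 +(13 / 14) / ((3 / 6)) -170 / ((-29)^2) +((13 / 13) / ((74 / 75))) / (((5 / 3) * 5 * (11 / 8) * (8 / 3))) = -39830429 / 4792018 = -8.31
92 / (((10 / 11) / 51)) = 5161.20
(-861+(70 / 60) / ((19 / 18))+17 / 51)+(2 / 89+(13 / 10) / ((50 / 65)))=-435186763 / 507300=-857.85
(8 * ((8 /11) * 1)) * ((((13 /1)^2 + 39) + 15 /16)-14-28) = 10684 /11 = 971.27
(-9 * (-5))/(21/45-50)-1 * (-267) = 197706/743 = 266.09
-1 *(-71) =71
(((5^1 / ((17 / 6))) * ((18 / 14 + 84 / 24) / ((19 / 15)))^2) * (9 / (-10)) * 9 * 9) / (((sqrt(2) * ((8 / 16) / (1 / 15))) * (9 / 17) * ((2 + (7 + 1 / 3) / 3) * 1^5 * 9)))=-3272481 * sqrt(2) / 566048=-8.18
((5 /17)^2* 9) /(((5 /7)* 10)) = 63 /578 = 0.11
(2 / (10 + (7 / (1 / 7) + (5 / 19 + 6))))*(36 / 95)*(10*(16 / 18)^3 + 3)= 7307 / 62775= 0.12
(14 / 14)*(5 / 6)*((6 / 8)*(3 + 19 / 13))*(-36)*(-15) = 19575 / 13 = 1505.77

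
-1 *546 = -546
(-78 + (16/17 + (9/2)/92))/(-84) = 240887/262752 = 0.92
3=3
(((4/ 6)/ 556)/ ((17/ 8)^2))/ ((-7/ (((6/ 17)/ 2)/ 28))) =-0.00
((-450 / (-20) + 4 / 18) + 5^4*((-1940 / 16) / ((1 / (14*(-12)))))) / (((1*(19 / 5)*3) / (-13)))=-14895589085 / 1026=-14518118.02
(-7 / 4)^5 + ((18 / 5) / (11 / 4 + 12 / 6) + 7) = -841977 / 97280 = -8.66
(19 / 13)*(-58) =-1102 / 13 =-84.77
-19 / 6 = -3.17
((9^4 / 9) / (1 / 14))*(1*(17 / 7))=24786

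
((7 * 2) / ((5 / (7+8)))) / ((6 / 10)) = 70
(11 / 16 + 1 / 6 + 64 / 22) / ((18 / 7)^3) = 681541 / 3079296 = 0.22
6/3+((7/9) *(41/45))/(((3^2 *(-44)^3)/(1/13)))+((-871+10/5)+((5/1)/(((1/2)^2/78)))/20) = -3184754190047/4036443840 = -789.00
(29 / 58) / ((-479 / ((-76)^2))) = -2888 / 479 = -6.03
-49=-49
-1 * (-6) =6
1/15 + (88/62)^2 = 30001/14415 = 2.08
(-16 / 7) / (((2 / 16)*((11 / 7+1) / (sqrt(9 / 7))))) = -64*sqrt(7) / 21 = -8.06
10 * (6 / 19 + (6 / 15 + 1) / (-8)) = 107 / 76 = 1.41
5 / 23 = 0.22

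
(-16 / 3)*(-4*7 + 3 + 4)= 112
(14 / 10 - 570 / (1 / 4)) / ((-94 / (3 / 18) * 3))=11393 / 8460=1.35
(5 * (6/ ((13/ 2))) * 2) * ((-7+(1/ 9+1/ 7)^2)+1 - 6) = -145760/ 1323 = -110.17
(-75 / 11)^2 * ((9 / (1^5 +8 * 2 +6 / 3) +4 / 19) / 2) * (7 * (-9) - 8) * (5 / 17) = -25959375 / 78166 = -332.11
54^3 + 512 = 157976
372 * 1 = 372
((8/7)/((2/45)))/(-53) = -180/371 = -0.49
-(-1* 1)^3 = 1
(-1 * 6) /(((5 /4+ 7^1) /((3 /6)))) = -4 /11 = -0.36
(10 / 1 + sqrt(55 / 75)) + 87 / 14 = sqrt(165) / 15 + 227 / 14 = 17.07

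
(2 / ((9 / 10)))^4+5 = 192805 / 6561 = 29.39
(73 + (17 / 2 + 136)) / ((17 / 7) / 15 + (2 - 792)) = -45675 / 165866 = -0.28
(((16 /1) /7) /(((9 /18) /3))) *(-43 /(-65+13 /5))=860 /91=9.45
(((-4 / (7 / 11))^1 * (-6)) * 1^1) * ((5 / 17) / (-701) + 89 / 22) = 12726036 / 83419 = 152.56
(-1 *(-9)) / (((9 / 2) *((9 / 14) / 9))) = 28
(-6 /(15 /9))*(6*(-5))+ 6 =114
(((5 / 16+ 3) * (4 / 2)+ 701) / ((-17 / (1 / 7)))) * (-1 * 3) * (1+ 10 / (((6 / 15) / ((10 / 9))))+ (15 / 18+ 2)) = 63159 / 112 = 563.92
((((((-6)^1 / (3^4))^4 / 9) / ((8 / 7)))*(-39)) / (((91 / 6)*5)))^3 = -64 / 18761829412124890125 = -0.00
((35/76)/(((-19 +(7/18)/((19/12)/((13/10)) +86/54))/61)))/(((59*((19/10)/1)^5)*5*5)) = -0.00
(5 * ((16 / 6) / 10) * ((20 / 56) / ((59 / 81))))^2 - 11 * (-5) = 9454195 / 170569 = 55.43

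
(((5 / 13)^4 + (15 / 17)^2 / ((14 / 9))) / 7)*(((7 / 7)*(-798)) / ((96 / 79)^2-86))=4294796792835 / 6095789824306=0.70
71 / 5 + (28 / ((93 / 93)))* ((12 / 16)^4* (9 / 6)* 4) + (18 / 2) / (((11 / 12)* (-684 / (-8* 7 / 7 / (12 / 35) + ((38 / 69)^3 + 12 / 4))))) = 247703760439 / 3661780320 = 67.65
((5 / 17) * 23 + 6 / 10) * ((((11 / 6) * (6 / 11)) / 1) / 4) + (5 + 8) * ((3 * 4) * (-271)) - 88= -7201567 / 170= -42362.16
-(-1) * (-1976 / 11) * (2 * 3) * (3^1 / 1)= -35568 / 11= -3233.45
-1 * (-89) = 89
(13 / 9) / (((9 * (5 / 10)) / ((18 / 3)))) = 52 / 27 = 1.93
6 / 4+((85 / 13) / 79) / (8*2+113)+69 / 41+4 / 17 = 631399985 / 184681302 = 3.42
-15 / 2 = -7.50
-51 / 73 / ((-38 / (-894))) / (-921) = 7599 / 425809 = 0.02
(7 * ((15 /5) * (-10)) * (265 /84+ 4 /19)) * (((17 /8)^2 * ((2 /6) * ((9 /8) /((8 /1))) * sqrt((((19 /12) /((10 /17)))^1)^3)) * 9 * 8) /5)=-79163169 * sqrt(9690) /819200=-9512.51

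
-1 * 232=-232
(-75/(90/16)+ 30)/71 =50/213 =0.23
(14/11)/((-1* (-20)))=7/110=0.06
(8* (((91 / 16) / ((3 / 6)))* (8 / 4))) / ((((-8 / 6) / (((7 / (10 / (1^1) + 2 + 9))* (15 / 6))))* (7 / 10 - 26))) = 2275 / 506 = 4.50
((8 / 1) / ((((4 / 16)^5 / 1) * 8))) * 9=9216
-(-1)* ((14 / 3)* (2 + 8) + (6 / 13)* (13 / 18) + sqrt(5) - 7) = sqrt(5) + 40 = 42.24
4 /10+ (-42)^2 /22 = 4432 /55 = 80.58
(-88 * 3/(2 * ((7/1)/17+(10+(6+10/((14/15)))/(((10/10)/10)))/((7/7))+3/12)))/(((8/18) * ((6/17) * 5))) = -400554/423175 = -0.95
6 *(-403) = -2418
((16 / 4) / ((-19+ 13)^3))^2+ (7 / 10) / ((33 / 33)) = 10211 / 14580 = 0.70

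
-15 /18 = -0.83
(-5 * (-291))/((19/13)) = 18915/19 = 995.53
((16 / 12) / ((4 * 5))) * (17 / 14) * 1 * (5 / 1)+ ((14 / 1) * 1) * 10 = 5897 / 42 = 140.40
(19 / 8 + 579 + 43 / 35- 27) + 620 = 329169 / 280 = 1175.60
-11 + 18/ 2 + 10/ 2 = 3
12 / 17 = 0.71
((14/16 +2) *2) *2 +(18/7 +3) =239/14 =17.07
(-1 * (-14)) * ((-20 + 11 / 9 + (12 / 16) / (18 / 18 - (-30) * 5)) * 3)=-714343 / 906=-788.46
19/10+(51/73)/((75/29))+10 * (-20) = -722079/3650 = -197.83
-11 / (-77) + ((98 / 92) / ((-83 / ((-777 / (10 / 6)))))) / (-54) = 25703 / 801780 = 0.03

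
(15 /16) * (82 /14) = 615 /112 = 5.49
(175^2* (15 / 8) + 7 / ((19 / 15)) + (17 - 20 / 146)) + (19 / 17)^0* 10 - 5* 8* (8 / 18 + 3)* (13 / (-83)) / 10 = 476239736951 / 8288712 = 57456.42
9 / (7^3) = 9 / 343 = 0.03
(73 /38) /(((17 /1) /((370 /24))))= 13505 /7752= 1.74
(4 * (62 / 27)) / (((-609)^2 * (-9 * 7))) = -248 / 630868581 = -0.00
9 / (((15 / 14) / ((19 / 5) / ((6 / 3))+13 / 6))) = 854 / 25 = 34.16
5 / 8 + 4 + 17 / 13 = 617 / 104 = 5.93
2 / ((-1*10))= -1 / 5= -0.20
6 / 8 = 3 / 4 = 0.75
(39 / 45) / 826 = 13 / 12390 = 0.00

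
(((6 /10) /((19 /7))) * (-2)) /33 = -14 /1045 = -0.01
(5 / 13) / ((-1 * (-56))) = 5 / 728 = 0.01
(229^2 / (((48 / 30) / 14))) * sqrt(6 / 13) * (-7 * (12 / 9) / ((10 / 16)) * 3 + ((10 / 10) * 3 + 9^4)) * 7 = 20939743741 * sqrt(78) / 13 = 14225754563.28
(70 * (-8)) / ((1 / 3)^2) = -5040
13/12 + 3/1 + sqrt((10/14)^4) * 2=3001/588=5.10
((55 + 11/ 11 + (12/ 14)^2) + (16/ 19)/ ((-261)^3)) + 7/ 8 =57.61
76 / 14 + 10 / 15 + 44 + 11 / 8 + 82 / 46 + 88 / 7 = 36335 / 552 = 65.82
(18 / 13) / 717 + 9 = 27969 / 3107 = 9.00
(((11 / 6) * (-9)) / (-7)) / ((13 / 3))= 99 / 182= 0.54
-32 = -32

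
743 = 743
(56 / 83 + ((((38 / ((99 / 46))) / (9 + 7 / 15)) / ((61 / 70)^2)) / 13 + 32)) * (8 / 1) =2473198156544 / 9407048937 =262.91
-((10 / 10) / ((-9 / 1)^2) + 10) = -811 / 81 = -10.01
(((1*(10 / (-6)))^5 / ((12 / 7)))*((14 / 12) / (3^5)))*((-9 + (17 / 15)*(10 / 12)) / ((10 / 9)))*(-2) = -4440625 / 8503056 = -0.52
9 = 9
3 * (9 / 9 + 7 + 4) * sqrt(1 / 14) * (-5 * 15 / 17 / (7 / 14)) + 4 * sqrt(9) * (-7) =-168.89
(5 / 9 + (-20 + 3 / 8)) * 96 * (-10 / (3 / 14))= 768880 / 9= 85431.11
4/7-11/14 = -3/14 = -0.21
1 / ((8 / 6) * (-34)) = -0.02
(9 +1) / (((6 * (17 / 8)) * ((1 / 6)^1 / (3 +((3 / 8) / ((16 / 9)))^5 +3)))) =28.24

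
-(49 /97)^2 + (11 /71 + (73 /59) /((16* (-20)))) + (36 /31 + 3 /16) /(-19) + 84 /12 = 50700815076057 /7428807452480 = 6.82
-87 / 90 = -29 / 30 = -0.97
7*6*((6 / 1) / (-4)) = -63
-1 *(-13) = 13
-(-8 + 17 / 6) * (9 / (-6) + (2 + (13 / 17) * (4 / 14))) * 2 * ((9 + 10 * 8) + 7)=84816 / 119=712.74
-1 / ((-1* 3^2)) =1 / 9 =0.11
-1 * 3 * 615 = -1845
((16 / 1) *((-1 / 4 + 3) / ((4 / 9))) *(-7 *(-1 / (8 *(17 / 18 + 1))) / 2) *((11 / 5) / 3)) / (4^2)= 3267 / 3200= 1.02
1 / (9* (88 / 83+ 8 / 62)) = 2573 / 27540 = 0.09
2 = 2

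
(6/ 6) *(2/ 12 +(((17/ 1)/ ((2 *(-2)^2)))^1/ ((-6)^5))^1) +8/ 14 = 321289/ 435456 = 0.74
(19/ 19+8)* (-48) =-432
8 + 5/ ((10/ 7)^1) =23/ 2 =11.50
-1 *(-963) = 963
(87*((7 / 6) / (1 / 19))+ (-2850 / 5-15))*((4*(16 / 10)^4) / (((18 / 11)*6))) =60532736 / 16875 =3587.13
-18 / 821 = -0.02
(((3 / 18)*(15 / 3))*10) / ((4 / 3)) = 25 / 4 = 6.25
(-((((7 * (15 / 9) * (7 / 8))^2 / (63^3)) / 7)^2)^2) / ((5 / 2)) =-78125 / 15544259980364064227328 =-0.00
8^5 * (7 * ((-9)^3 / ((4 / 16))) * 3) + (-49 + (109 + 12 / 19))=-2006581187.37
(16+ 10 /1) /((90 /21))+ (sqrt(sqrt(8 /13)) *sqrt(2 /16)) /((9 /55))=55 *13^(3 /4) *2^(1 /4) /234+ 91 /15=7.98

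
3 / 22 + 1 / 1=25 / 22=1.14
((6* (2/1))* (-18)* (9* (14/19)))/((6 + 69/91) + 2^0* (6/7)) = -39312/209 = -188.10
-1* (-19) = 19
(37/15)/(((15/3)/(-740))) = -5476/15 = -365.07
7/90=0.08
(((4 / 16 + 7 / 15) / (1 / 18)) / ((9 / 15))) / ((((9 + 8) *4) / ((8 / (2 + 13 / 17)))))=43 / 47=0.91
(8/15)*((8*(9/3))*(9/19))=576/95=6.06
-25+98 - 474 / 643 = 46465 / 643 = 72.26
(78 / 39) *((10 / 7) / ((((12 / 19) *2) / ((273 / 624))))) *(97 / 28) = 9215 / 2688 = 3.43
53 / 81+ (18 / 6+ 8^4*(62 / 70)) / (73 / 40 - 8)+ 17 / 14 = -23453369 / 40014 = -586.13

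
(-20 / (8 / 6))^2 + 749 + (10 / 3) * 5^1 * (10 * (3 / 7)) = 7318 / 7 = 1045.43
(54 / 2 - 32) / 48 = -5 / 48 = -0.10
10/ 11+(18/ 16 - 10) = -701/ 88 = -7.97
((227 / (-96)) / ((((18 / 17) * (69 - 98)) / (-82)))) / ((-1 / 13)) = 2056847 / 25056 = 82.09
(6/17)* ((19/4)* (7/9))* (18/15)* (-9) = -14.08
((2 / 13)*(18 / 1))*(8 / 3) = 96 / 13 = 7.38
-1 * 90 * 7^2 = -4410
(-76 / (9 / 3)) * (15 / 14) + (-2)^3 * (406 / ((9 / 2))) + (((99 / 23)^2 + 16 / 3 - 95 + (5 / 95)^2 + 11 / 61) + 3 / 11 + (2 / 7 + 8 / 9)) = -6607043997985 / 8072832537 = -818.43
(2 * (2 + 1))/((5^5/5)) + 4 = 2506/625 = 4.01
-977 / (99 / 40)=-39080 / 99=-394.75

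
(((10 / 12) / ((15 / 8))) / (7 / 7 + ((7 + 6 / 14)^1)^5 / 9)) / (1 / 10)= 134456 / 76071059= 0.00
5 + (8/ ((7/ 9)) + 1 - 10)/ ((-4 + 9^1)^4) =21884/ 4375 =5.00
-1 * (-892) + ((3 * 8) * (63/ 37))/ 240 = 330103/ 370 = 892.17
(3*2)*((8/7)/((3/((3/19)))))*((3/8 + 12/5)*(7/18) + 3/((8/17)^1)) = 1789/665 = 2.69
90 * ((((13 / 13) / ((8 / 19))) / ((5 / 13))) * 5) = 11115 / 4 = 2778.75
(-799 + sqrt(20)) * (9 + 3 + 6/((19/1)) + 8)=-308414/19 + 772 * sqrt(5)/19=-16141.46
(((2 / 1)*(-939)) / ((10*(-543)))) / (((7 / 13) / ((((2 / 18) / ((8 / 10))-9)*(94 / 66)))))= -5546047 / 684180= -8.11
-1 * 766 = -766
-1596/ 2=-798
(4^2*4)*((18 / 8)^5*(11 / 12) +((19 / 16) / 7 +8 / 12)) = 4618709 / 1344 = 3436.54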